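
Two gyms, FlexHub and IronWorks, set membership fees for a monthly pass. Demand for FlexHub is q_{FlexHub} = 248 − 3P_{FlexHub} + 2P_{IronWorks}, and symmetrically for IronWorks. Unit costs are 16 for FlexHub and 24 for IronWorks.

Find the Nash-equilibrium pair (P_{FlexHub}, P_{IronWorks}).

FlexHub's profit: π = (P_{FlexHub} − 16)(248 − 3P_{FlexHub} + 2P_{IronWorks}).
∂π/∂P_{FlexHub} = 296 − 6P_{FlexHub} + 2P_{IronWorks} = 0 ⇒ P_{FlexHub} = 148/3 + (1/3)P_{IronWorks}.
Similarly P_{IronWorks} = 160/3 + (1/3)P_{FlexHub}.
Substituting the second reaction function into the first: P_{FlexHub} = 148/3 + (1/3)(160/3 + (1/3)P_{FlexHub}), which gives (8/9)P_{FlexHub} = 604/9 ⇒ P_{FlexHub} = 75.5.
Then P_{IronWorks} = 160/3 + (1/3)·75.5 = 78.5.

75.5, 78.5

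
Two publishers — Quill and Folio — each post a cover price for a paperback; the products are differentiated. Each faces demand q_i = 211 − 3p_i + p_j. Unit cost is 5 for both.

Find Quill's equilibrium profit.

Quill's profit: π = (p_{Quill} − 5)(211 − 3p_{Quill} + p_{Folio}).
∂π/∂p_{Quill} = 226 − 6p_{Quill} + p_{Folio} = 0 ⇒ p_{Quill} = 113/3 + (1/6)p_{Folio}.
The game is symmetric, so in equilibrium p_{Folio} = p_{Quill}: the reaction function gives (5/6)p_{Quill} = 113/3, hence p_{Quill} = 45.2.
q_{Quill} = 211 − 3·45.2 + 45.2 = 120.6.
Profit = (45.2 − 5)·120.6 = 4848.12.

4848.12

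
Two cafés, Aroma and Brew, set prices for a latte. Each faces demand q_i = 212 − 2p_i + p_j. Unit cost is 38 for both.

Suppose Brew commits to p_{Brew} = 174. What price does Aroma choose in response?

Aroma's profit: π = (p_{Aroma} − 38)(212 − 2p_{Aroma} + p_{Brew}).
∂π/∂p_{Aroma} = 288 − 4p_{Aroma} + p_{Brew} = 0 ⇒ p_{Aroma} = 72 + 0.25p_{Brew}.
At p_{Brew} = 174: p_{Aroma} = 72 + 0.25·174 = 115.5.

115.5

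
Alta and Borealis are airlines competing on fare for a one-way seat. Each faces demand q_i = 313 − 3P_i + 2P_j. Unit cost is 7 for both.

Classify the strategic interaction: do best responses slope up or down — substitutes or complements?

Alta's profit: π = (P_{Alta} − 7)(313 − 3P_{Alta} + 2P_{Borealis}).
∂π/∂P_{Alta} = 334 − 6P_{Alta} + 2P_{Borealis} = 0 ⇒ P_{Alta} = 167/3 + (1/3)P_{Borealis}.
The best-response slope dP_{Alta}/dP_{Borealis} = 1/3 > 0: the reaction function is upward-sloping, so the choices are strategic complements.

strategic complements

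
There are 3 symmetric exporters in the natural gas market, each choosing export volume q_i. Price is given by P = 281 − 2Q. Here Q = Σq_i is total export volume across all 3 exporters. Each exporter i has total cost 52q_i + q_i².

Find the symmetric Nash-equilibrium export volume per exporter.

22.9

A representative exporter's profit is π_i = q_i(281 − 2Q) − 52q_i − q_i², with Q = q_i + Σ_{j≠i} q_j.
First-order condition: 229 − 6q_i − 2Σ_{j≠i} q_j = 0.
In a symmetric equilibrium every exporter chooses the same q, so Σ_{j≠i} q_j = 2q. The condition becomes 229 − 10q = 0, giving q = 229/10 = 22.9.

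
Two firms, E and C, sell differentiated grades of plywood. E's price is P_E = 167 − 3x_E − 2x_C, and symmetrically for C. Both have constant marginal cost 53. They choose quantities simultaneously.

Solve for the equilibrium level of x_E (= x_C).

14.25

Firm E's profit: π = x_E(167 − 3x_E − 2x_C) − 53x_E.
∂π/∂x_E = 114 − 6x_E − 2x_C = 0 ⇒ x_E = 19 − (1/3)x_C.
By symmetry x_C = x_E; substituting into the reaction function, (4/3)x_E = 19 and x_E = 14.25.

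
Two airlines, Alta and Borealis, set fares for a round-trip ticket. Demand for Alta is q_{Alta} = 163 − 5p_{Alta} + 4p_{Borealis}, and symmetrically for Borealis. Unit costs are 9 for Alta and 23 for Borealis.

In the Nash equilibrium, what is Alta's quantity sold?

Alta's profit: π = (p_{Alta} − 9)(163 − 5p_{Alta} + 4p_{Borealis}).
∂π/∂p_{Alta} = 208 − 10p_{Alta} + 4p_{Borealis} = 0 ⇒ p_{Alta} = 20.8 + 0.4p_{Borealis}.
Similarly p_{Borealis} = 27.8 + 0.4p_{Alta}.
Plugging p_{Borealis} into Alta's best response: p_{Alta} = 20.8 + 0.4(27.8 + 0.4p_{Alta}) ⇒ 0.84p_{Alta} = 31.92, so p_{Alta} = 38.
Then p_{Borealis} = 27.8 + 0.4·38 = 43.
q_{Alta} = 163 − 5·38 + 4·43 = 145.

145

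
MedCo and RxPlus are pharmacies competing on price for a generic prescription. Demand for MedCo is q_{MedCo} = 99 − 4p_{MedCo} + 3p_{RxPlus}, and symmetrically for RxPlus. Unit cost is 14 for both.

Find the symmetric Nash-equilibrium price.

MedCo's profit: π = (p_{MedCo} − 14)(99 − 4p_{MedCo} + 3p_{RxPlus}).
∂π/∂p_{MedCo} = 155 − 8p_{MedCo} + 3p_{RxPlus} = 0 ⇒ p_{MedCo} = 19.375 + 0.375p_{RxPlus}.
Setting p_{MedCo} = p_{RxPlus} in the reaction function: p_{MedCo} = 19.375 + 0.375p_{MedCo}, so p_{MedCo} = 19.375 / 0.625 = 31.

31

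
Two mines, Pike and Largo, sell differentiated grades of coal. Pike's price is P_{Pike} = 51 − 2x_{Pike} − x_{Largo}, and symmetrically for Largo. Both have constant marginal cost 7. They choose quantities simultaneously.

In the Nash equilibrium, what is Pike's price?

Mine Pike's profit: π = x_{Pike}(51 − 2x_{Pike} − x_{Largo}) − 7x_{Pike}.
∂π/∂x_{Pike} = 44 − 4x_{Pike} − x_{Largo} = 0 ⇒ x_{Pike} = 11 − 0.25x_{Largo}.
Setting x_{Pike} = x_{Largo} in the reaction function: x_{Pike} = 11 − 0.25x_{Pike}, so x_{Pike} = 11 / 1.25 = 8.8.
P_{Pike} = 51 − 2·8.8 − 8.8 = 24.6.

24.6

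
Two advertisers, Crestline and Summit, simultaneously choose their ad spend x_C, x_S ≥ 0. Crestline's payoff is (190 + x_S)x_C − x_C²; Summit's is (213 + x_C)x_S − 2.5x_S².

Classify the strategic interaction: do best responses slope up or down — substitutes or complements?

strategic complements

Expanding Crestline's payoff: 190x_C + x_Sx_C − x_C².
∂π/∂x_C = 190 + x_S − 2x_C = 0, so x_C = 95 + 0.5x_S.
The best-response slope dx_C/dx_S = 0.5 > 0: the reaction function is upward-sloping, so the choices are strategic complements.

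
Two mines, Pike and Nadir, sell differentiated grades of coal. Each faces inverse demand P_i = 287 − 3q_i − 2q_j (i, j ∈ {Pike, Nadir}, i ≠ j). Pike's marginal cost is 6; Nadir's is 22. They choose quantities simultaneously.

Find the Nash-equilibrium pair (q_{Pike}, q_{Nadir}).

36.125, 32.125

Mine Pike's profit: π = q_{Pike}(287 − 3q_{Pike} − 2q_{Nadir}) − 6q_{Pike}.
∂π/∂q_{Pike} = 281 − 6q_{Pike} − 2q_{Nadir} = 0 ⇒ q_{Pike} = 281/6 − (1/3)q_{Nadir}.
Similarly q_{Nadir} = 265/6 − (1/3)q_{Pike}.
Substituting the second reaction function into the first: q_{Pike} = 281/6 − (1/3)(265/6 − (1/3)q_{Pike}), which gives (8/9)q_{Pike} = 289/9 ⇒ q_{Pike} = 36.125.
Then q_{Nadir} = 265/6 − (1/3)·36.125 = 32.125.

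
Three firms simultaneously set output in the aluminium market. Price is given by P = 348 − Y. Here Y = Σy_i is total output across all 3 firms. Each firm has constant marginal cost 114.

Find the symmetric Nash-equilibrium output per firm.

58.5

A representative firm's profit is π_i = y_i(348 − Y) − 114y_i, with Y = y_i + Σ_{j≠i} y_j.
First-order condition: 234 − 2y_i − Σ_{j≠i} y_j = 0.
With identical firms, set every y_j = y: then 234 − 2y − 2y = 0, i.e. y = 234/4 = 58.5.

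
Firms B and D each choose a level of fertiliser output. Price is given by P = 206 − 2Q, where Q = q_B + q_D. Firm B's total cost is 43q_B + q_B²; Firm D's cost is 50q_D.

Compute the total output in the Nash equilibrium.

Firm B's profit: π = q_B(206 − 2(q_B + q_D)) − 43q_B − q_B².
∂π/∂q_B = 163 − 6q_B − 2q_D = 0, so q_B = 163/6 − (1/3)q_D.
For D: ∂π/∂q_D = 156 − 4q_D − 2q_B = 0 ⇒ q_D = 39 − 0.5q_B.
Substituting the second reaction function into the first: q_B = 163/6 − (1/3)(39 − 0.5q_B), which gives (5/6)q_B = 85/6 ⇒ q_B = 17.
Then q_D = 39 − 0.5·17 = 30.5.
Total output: 17 + 30.5 = 47.5.

47.5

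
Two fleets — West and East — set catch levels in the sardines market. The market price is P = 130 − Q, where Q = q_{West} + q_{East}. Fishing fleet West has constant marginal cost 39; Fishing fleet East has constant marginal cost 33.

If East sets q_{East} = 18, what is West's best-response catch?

Fishing fleet West's profit: π = q_{West}(130 − (q_{West} + q_{East})) − 39q_{West}.
∂π/∂q_{West} = 91 − 2q_{West} − q_{East} = 0, so q_{West} = 45.5 − 0.5q_{East}.
At q_{East} = 18: q_{West} = 45.5 − 0.5·18 = 36.5.

36.5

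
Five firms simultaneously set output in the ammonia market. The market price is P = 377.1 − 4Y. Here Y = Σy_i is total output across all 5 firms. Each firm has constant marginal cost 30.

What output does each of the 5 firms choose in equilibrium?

14.4625

A representative firm's profit is π_i = y_i(377.1 − 4Y) − 30y_i, with Y = y_i + Σ_{j≠i} y_j.
First-order condition: 347.1 − 8y_i − 4Σ_{j≠i} y_j = 0.
With identical firms, set every y_j = y: then 347.1 − 8y − 16y = 0, i.e. y = 347.1/24 = 14.4625.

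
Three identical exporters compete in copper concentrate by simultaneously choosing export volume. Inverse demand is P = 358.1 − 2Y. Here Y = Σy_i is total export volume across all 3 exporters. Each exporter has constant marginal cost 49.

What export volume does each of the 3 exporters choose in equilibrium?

38.6375

A representative exporter's profit is π_i = y_i(358.1 − 2Y) − 49y_i, with Y = y_i + Σ_{j≠i} y_j.
First-order condition: 309.1 − 4y_i − 2Σ_{j≠i} y_j = 0.
With identical exporters, set every y_j = y: then 309.1 − 4y − 4y = 0, i.e. y = 309.1/8 = 38.6375.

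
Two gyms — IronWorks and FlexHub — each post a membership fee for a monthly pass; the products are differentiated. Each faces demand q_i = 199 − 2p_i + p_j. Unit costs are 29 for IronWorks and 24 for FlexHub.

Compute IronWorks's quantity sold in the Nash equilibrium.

IronWorks's profit: π = (p_{IronWorks} − 29)(199 − 2p_{IronWorks} + p_{FlexHub}).
∂π/∂p_{IronWorks} = 257 − 4p_{IronWorks} + p_{FlexHub} = 0 ⇒ p_{IronWorks} = 64.25 + 0.25p_{FlexHub}.
Similarly p_{FlexHub} = 61.75 + 0.25p_{IronWorks}.
Plugging p_{FlexHub} into IronWorks's best response: p_{IronWorks} = 64.25 + 0.25(61.75 + 0.25p_{IronWorks}) ⇒ 0.9375p_{IronWorks} = 79.6875, so p_{IronWorks} = 85.
Then p_{FlexHub} = 61.75 + 0.25·85 = 83.
q_{IronWorks} = 199 − 2·85 + 83 = 112.

112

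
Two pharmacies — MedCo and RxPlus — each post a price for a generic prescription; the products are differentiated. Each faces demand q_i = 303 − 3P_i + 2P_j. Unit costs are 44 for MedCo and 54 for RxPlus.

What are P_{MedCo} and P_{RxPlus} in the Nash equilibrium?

110.625, 114.375

MedCo's profit: π = (P_{MedCo} − 44)(303 − 3P_{MedCo} + 2P_{RxPlus}).
∂π/∂P_{MedCo} = 435 − 6P_{MedCo} + 2P_{RxPlus} = 0 ⇒ P_{MedCo} = 72.5 + (1/3)P_{RxPlus}.
Similarly P_{RxPlus} = 77.5 + (1/3)P_{MedCo}.
Substituting the second reaction function into the first: P_{MedCo} = 72.5 + (1/3)(77.5 + (1/3)P_{MedCo}), which gives (8/9)P_{MedCo} = 295/3 ⇒ P_{MedCo} = 110.625.
Then P_{RxPlus} = 77.5 + (1/3)·110.625 = 114.375.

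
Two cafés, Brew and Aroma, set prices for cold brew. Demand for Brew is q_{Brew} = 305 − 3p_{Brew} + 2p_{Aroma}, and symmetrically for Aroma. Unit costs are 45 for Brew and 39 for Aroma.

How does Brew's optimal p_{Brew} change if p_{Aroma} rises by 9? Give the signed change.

Brew's profit: π = (p_{Brew} − 45)(305 − 3p_{Brew} + 2p_{Aroma}).
∂π/∂p_{Brew} = 440 − 6p_{Brew} + 2p_{Aroma} = 0 ⇒ p_{Brew} = 220/3 + (1/3)p_{Aroma}.
The reaction-function slope is 1/3, so a 9-unit rise in p_{Aroma} moves p_{Brew} by 1/3 × 9 = 3. Brew's best response rises — the actions are strategic complements.

3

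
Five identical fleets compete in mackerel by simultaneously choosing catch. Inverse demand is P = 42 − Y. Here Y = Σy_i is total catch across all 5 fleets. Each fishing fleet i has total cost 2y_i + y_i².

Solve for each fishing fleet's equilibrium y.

A representative fishing fleet's profit is π_i = y_i(42 − Y) − 2y_i − y_i², with Y = y_i + Σ_{j≠i} y_j.
First-order condition: 40 − 4y_i − Σ_{j≠i} y_j = 0.
Imposing symmetry (y_j = y for all j) turns Σ_{j≠i} y_j into 4y, so 40 = 8y and y = 5.

5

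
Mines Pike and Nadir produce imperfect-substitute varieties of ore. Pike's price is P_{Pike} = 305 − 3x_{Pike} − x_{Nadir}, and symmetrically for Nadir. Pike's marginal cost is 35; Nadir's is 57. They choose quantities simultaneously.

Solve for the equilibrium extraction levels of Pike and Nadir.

Mine Pike's profit: π = x_{Pike}(305 − 3x_{Pike} − x_{Nadir}) − 35x_{Pike}.
∂π/∂x_{Pike} = 270 − 6x_{Pike} − x_{Nadir} = 0 ⇒ x_{Pike} = 45 − (1/6)x_{Nadir}.
Similarly x_{Nadir} = 124/3 − (1/6)x_{Pike}.
Plugging x_{Nadir} into Pike's best response: x_{Pike} = 45 − (1/6)(124/3 − (1/6)x_{Pike}) ⇒ (35/36)x_{Pike} = 343/9, so x_{Pike} = 39.2.
Then x_{Nadir} = 124/3 − (1/6)·39.2 = 34.8.

39.2, 34.8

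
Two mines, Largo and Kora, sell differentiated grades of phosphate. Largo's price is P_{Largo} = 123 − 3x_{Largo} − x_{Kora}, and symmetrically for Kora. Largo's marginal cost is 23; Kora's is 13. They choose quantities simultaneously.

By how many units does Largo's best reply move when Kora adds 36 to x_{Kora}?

-6

Mine Largo's profit: π = x_{Largo}(123 − 3x_{Largo} − x_{Kora}) − 23x_{Largo}.
∂π/∂x_{Largo} = 100 − 6x_{Largo} − x_{Kora} = 0 ⇒ x_{Largo} = 50/3 − (1/6)x_{Kora}.
The reaction-function slope is −1/6, so a 36-unit rise in x_{Kora} moves x_{Largo} by −1/6 × 36 = −6. Largo's best response falls — the actions are strategic substitutes.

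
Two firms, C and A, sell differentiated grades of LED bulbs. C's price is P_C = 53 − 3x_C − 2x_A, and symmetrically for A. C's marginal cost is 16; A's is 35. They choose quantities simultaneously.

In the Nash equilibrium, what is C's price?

Firm C's profit: π = x_C(53 − 3x_C − 2x_A) − 16x_C.
∂π/∂x_C = 37 − 6x_C − 2x_A = 0 ⇒ x_C = 37/6 − (1/3)x_A.
Similarly x_A = 3 − (1/3)x_C.
Plugging x_A into C's best response: x_C = 37/6 − (1/3)(3 − (1/3)x_C) ⇒ (8/9)x_C = 31/6, so x_C = 5.8125.
Then x_A = 3 − (1/3)·5.8125 = 1.0625.
P_C = 53 − 3·5.8125 − 2·1.0625 = 33.4375.

33.4375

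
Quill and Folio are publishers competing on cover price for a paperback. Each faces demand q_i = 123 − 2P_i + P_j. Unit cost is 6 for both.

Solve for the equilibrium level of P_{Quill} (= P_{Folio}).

Quill's profit: π = (P_{Quill} − 6)(123 − 2P_{Quill} + P_{Folio}).
∂π/∂P_{Quill} = 135 − 4P_{Quill} + P_{Folio} = 0 ⇒ P_{Quill} = 33.75 + 0.25P_{Folio}.
Setting P_{Quill} = P_{Folio} in the reaction function: P_{Quill} = 33.75 + 0.25P_{Quill}, so P_{Quill} = 33.75 / 0.75 = 45.

45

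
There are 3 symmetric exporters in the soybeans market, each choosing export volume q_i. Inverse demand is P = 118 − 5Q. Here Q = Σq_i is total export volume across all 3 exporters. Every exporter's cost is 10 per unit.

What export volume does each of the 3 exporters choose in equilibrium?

5.4

A representative exporter's profit is π_i = q_i(118 − 5Q) − 10q_i, with Q = q_i + Σ_{j≠i} q_j.
First-order condition: 108 − 10q_i − 5Σ_{j≠i} q_j = 0.
With identical exporters, set every q_j = q: then 108 − 10q − 10q = 0, i.e. q = 108/20 = 5.4.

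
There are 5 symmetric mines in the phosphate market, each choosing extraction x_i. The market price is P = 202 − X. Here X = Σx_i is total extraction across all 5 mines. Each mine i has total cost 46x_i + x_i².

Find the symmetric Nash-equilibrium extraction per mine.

A representative mine's profit is π_i = x_i(202 − X) − 46x_i − x_i², with X = x_i + Σ_{j≠i} x_j.
First-order condition: 156 − 4x_i − Σ_{j≠i} x_j = 0.
Imposing symmetry (x_j = x for all j) turns Σ_{j≠i} x_j into 4x, so 156 = 8x and x = 19.5.

19.5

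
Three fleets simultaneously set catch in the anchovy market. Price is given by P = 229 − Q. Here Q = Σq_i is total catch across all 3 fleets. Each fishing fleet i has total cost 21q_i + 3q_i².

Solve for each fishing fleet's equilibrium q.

A representative fishing fleet's profit is π_i = q_i(229 − Q) − 21q_i − 3q_i², with Q = q_i + Σ_{j≠i} q_j.
First-order condition: 208 − 8q_i − Σ_{j≠i} q_j = 0.
With identical fishing fleets, set every q_j = q: then 208 − 8q − 2q = 0, i.e. q = 208/10 = 20.8.

20.8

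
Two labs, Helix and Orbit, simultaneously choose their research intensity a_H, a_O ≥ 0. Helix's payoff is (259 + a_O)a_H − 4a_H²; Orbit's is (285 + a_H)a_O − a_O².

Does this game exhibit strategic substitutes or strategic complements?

Expanding Helix's payoff: 259a_H + a_Oa_H − 4a_H².
∂π/∂a_H = 259 + a_O − 8a_H = 0, so a_H = 32.375 + 0.125a_O.
The best-response slope da_H/da_O = 0.125 > 0: the reaction function is upward-sloping, so the choices are strategic complements.

strategic complements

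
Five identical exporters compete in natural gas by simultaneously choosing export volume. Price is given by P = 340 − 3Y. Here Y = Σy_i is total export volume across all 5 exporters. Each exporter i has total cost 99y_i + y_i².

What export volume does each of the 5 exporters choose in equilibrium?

A representative exporter's profit is π_i = y_i(340 − 3Y) − 99y_i − y_i², with Y = y_i + Σ_{j≠i} y_j.
First-order condition: 241 − 8y_i − 3Σ_{j≠i} y_j = 0.
With identical exporters, set every y_j = y: then 241 − 8y − 12y = 0, i.e. y = 241/20 = 12.05.

12.05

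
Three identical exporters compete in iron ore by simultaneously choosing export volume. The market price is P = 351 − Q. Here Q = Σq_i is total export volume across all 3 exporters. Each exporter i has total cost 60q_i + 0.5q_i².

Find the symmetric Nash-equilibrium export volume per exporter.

A representative exporter's profit is π_i = q_i(351 − Q) − 60q_i − 0.5q_i², with Q = q_i + Σ_{j≠i} q_j.
First-order condition: 291 − 3q_i − Σ_{j≠i} q_j = 0.
Imposing symmetry (q_j = q for all j) turns Σ_{j≠i} q_j into 2q, so 291 = 5q and q = 58.2.

58.2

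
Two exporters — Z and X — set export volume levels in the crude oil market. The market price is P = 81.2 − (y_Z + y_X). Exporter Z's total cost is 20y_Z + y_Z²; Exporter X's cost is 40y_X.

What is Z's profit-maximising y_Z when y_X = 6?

13.8

Exporter Z's profit: π = y_Z(81.2 − (y_Z + y_X)) − 20y_Z − y_Z².
∂π/∂y_Z = 61.2 − 4y_Z − y_X = 0, so y_Z = 15.3 − 0.25y_X.
At y_X = 6: y_Z = 15.3 − 0.25·6 = 13.8.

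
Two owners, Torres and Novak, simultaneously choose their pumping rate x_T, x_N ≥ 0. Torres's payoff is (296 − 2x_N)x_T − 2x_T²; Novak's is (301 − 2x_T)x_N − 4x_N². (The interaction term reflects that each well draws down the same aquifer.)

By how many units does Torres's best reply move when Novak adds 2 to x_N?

Expanding Torres's payoff: 296x_T − 2x_Nx_T − 2x_T².
∂π/∂x_T = 296 − 2x_N − 4x_T = 0, so x_T = 74 − 0.5x_N.
The reaction-function slope is −0.5, so a 2-unit rise in x_N moves x_T by −0.5 × 2 = −1. Torres's best response falls — the actions are strategic substitutes.

-1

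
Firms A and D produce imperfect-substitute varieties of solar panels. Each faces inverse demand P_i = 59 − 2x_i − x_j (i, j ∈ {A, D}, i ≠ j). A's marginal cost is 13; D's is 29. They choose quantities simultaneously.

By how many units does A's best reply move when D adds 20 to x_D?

-5

Firm A's profit: π = x_A(59 − 2x_A − x_D) − 13x_A.
∂π/∂x_A = 46 − 4x_A − x_D = 0 ⇒ x_A = 11.5 − 0.25x_D.
The reaction-function slope is −0.25, so a 20-unit rise in x_D moves x_A by −0.25 × 20 = −5. A's best response falls — the actions are strategic substitutes.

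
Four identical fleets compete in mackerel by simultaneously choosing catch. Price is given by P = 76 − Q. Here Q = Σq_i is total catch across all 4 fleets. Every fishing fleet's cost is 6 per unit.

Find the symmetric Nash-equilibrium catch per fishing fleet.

A representative fishing fleet's profit is π_i = q_i(76 − Q) − 6q_i, with Q = q_i + Σ_{j≠i} q_j.
First-order condition: 70 − 2q_i − Σ_{j≠i} q_j = 0.
Imposing symmetry (q_j = q for all j) turns Σ_{j≠i} q_j into 3q, so 70 = 5q and q = 14.

14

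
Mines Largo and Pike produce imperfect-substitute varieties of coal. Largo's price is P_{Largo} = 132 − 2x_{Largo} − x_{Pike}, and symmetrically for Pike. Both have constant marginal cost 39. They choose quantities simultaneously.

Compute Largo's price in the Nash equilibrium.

Mine Largo's profit: π = x_{Largo}(132 − 2x_{Largo} − x_{Pike}) − 39x_{Largo}.
∂π/∂x_{Largo} = 93 − 4x_{Largo} − x_{Pike} = 0 ⇒ x_{Largo} = 23.25 − 0.25x_{Pike}.
Setting x_{Largo} = x_{Pike} in the reaction function: x_{Largo} = 23.25 − 0.25x_{Largo}, so x_{Largo} = 23.25 / 1.25 = 18.6.
P_{Largo} = 132 − 2·18.6 − 18.6 = 76.2.

76.2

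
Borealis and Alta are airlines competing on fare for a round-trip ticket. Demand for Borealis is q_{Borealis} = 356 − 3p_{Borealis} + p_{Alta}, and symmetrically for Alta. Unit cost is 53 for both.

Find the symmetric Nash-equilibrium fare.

103

Borealis's profit: π = (p_{Borealis} − 53)(356 − 3p_{Borealis} + p_{Alta}).
∂π/∂p_{Borealis} = 515 − 6p_{Borealis} + p_{Alta} = 0 ⇒ p_{Borealis} = 515/6 + (1/6)p_{Alta}.
The game is symmetric, so in equilibrium p_{Alta} = p_{Borealis}: the reaction function gives (5/6)p_{Borealis} = 515/6, hence p_{Borealis} = 103.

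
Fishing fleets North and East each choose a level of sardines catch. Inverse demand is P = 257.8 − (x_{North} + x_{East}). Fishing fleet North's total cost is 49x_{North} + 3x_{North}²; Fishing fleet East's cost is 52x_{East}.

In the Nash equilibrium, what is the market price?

147.84

Fishing fleet North's profit: π = x_{North}(257.8 − (x_{North} + x_{East})) − 49x_{North} − 3x_{North}².
∂π/∂x_{North} = 208.8 − 8x_{North} − x_{East} = 0, so x_{North} = 26.1 − 0.125x_{East}.
For East: ∂π/∂x_{East} = 205.8 − 2x_{East} − x_{North} = 0 ⇒ x_{East} = 102.9 − 0.5x_{North}.
Solving the two reaction functions simultaneously: (1 − (−0.125)(−0.5))x_{North} = 26.1 − 0.125·102.9, so 0.9375x_{North} = 13.2375 and x_{North} = 14.12.
Then x_{East} = 102.9 − 0.5·14.12 = 95.84.
Equilibrium price: P = 257.8 − 109.96 = 147.84.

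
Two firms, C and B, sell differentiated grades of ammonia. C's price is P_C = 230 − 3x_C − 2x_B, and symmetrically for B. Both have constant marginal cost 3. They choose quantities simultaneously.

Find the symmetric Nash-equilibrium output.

Firm C's profit: π = x_C(230 − 3x_C − 2x_B) − 3x_C.
∂π/∂x_C = 227 − 6x_C − 2x_B = 0 ⇒ x_C = 227/6 − (1/3)x_B.
Setting x_C = x_B in the reaction function: x_C = 227/6 − (1/3)x_C, so x_C = (227/6) / (4/3) = 28.375.

28.375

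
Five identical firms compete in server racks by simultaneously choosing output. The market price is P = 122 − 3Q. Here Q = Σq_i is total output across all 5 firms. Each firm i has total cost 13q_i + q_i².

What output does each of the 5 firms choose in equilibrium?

5.45

A representative firm's profit is π_i = q_i(122 − 3Q) − 13q_i − q_i², with Q = q_i + Σ_{j≠i} q_j.
First-order condition: 109 − 8q_i − 3Σ_{j≠i} q_j = 0.
With identical firms, set every q_j = q: then 109 − 8q − 12q = 0, i.e. q = 109/20 = 5.45.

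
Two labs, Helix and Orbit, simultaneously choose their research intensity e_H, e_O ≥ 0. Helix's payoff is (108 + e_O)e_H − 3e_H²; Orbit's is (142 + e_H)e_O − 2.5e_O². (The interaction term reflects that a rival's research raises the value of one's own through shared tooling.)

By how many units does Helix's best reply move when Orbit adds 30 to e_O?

Expanding Helix's payoff: 108e_H + e_Oe_H − 3e_H².
∂π/∂e_H = 108 + e_O − 6e_H = 0, so e_H = 18 + (1/6)e_O.
The reaction-function slope is 1/6, so a 30-unit rise in e_O moves e_H by 1/6 × 30 = 5. Helix's best response rises — the actions are strategic complements.

5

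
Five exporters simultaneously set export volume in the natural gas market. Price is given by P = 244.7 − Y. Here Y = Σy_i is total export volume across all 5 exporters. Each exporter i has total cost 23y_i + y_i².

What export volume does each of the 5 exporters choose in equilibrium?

A representative exporter's profit is π_i = y_i(244.7 − Y) − 23y_i − y_i², with Y = y_i + Σ_{j≠i} y_j.
First-order condition: 221.7 − 4y_i − Σ_{j≠i} y_j = 0.
Imposing symmetry (y_j = y for all j) turns Σ_{j≠i} y_j into 4y, so 221.7 = 8y and y = 27.7125.

27.7125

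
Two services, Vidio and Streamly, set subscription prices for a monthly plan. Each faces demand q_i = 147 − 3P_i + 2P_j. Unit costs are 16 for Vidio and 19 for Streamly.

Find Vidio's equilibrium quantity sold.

99.9375

Vidio's profit: π = (P_{Vidio} − 16)(147 − 3P_{Vidio} + 2P_{Streamly}).
∂π/∂P_{Vidio} = 195 − 6P_{Vidio} + 2P_{Streamly} = 0 ⇒ P_{Vidio} = 32.5 + (1/3)P_{Streamly}.
Similarly P_{Streamly} = 34 + (1/3)P_{Vidio}.
Solving the two reaction functions simultaneously: (1 − (1/3)(1/3))P_{Vidio} = 32.5 + (1/3)·34, so (8/9)P_{Vidio} = 263/6 and P_{Vidio} = 49.3125.
Then P_{Streamly} = 34 + (1/3)·49.3125 = 50.4375.
q_{Vidio} = 147 − 3·49.3125 + 2·50.4375 = 99.9375.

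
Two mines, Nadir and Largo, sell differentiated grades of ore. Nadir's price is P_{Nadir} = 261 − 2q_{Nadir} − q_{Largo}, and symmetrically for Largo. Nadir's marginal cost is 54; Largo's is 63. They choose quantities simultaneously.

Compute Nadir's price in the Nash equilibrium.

138

Mine Nadir's profit: π = q_{Nadir}(261 − 2q_{Nadir} − q_{Largo}) − 54q_{Nadir}.
∂π/∂q_{Nadir} = 207 − 4q_{Nadir} − q_{Largo} = 0 ⇒ q_{Nadir} = 51.75 − 0.25q_{Largo}.
Similarly q_{Largo} = 49.5 − 0.25q_{Nadir}.
Solving the two reaction functions simultaneously: (1 − (−0.25)(−0.25))q_{Nadir} = 51.75 − 0.25·49.5, so 0.9375q_{Nadir} = 39.375 and q_{Nadir} = 42.
Then q_{Largo} = 49.5 − 0.25·42 = 39.
P_{Nadir} = 261 − 2·42 − 39 = 138.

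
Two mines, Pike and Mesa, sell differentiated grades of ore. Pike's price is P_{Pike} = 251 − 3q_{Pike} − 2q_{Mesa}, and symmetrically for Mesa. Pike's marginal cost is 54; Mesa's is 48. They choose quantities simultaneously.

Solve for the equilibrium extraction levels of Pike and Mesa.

24.25, 25.75

Mine Pike's profit: π = q_{Pike}(251 − 3q_{Pike} − 2q_{Mesa}) − 54q_{Pike}.
∂π/∂q_{Pike} = 197 − 6q_{Pike} − 2q_{Mesa} = 0 ⇒ q_{Pike} = 197/6 − (1/3)q_{Mesa}.
Similarly q_{Mesa} = 203/6 − (1/3)q_{Pike}.
Plugging q_{Mesa} into Pike's best response: q_{Pike} = 197/6 − (1/3)(203/6 − (1/3)q_{Pike}) ⇒ (8/9)q_{Pike} = 194/9, so q_{Pike} = 24.25.
Then q_{Mesa} = 203/6 − (1/3)·24.25 = 25.75.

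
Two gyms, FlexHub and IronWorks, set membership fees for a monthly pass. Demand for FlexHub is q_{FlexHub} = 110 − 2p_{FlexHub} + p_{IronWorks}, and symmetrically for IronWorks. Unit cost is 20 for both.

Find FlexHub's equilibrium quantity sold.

60

FlexHub's profit: π = (p_{FlexHub} − 20)(110 − 2p_{FlexHub} + p_{IronWorks}).
∂π/∂p_{FlexHub} = 150 − 4p_{FlexHub} + p_{IronWorks} = 0 ⇒ p_{FlexHub} = 37.5 + 0.25p_{IronWorks}.
By symmetry p_{IronWorks} = p_{FlexHub}; substituting into the reaction function, 0.75p_{FlexHub} = 37.5 and p_{FlexHub} = 50.
q_{FlexHub} = 110 − 2·50 + 50 = 60.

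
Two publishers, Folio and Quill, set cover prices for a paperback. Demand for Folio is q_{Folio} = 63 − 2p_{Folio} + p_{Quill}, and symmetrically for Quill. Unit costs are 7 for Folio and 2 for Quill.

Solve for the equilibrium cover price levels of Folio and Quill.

Folio's profit: π = (p_{Folio} − 7)(63 − 2p_{Folio} + p_{Quill}).
∂π/∂p_{Folio} = 77 − 4p_{Folio} + p_{Quill} = 0 ⇒ p_{Folio} = 19.25 + 0.25p_{Quill}.
Similarly p_{Quill} = 16.75 + 0.25p_{Folio}.
Solving the two reaction functions simultaneously: (1 − (0.25)(0.25))p_{Folio} = 19.25 + 0.25·16.75, so 0.9375p_{Folio} = 23.4375 and p_{Folio} = 25.
Then p_{Quill} = 16.75 + 0.25·25 = 23.

25, 23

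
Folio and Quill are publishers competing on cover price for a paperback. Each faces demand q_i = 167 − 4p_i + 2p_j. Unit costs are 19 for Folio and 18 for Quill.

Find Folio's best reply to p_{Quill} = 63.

46.125

Folio's profit: π = (p_{Folio} − 19)(167 − 4p_{Folio} + 2p_{Quill}).
∂π/∂p_{Folio} = 243 − 8p_{Folio} + 2p_{Quill} = 0 ⇒ p_{Folio} = 30.375 + 0.25p_{Quill}.
At p_{Quill} = 63: p_{Folio} = 30.375 + 0.25·63 = 46.125.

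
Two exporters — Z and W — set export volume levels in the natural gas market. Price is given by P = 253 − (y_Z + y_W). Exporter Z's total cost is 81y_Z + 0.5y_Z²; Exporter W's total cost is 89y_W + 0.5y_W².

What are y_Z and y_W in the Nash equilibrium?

Exporter Z's profit: π = y_Z(253 − (y_Z + y_W)) − 81y_Z − 0.5y_Z².
∂π/∂y_Z = 172 − 3y_Z − y_W = 0, so y_Z = 172/3 − (1/3)y_W.
By the same steps for W: y_W = 164/3 − (1/3)y_Z.
Plugging y_W into Z's best response: y_Z = 172/3 − (1/3)(164/3 − (1/3)y_Z) ⇒ (8/9)y_Z = 352/9, so y_Z = 44.
Then y_W = 164/3 − (1/3)·44 = 40.

44, 40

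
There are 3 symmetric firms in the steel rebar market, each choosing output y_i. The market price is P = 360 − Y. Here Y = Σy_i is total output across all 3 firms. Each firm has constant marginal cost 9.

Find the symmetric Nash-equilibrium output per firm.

A representative firm's profit is π_i = y_i(360 − Y) − 9y_i, with Y = y_i + Σ_{j≠i} y_j.
First-order condition: 351 − 2y_i − Σ_{j≠i} y_j = 0.
With identical firms, set every y_j = y: then 351 − 2y − 2y = 0, i.e. y = 351/4 = 87.75.

87.75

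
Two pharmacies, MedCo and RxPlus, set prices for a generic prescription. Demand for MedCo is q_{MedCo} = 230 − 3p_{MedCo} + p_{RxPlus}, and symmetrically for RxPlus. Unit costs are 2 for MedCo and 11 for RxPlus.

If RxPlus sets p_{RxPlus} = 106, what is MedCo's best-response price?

57

MedCo's profit: π = (p_{MedCo} − 2)(230 − 3p_{MedCo} + p_{RxPlus}).
∂π/∂p_{MedCo} = 236 − 6p_{MedCo} + p_{RxPlus} = 0 ⇒ p_{MedCo} = 118/3 + (1/6)p_{RxPlus}.
At p_{RxPlus} = 106: p_{MedCo} = 118/3 + (1/6)·106 = 57.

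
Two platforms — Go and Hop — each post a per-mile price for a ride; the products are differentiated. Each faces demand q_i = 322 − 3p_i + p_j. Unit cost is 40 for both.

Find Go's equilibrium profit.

Go's profit: π = (p_{Go} − 40)(322 − 3p_{Go} + p_{Hop}).
∂π/∂p_{Go} = 442 − 6p_{Go} + p_{Hop} = 0 ⇒ p_{Go} = 221/3 + (1/6)p_{Hop}.
The game is symmetric, so in equilibrium p_{Hop} = p_{Go}: the reaction function gives (5/6)p_{Go} = 221/3, hence p_{Go} = 88.4.
q_{Go} = 322 − 3·88.4 + 88.4 = 145.2.
Profit = (88.4 − 40)·145.2 = 7027.68.

7027.68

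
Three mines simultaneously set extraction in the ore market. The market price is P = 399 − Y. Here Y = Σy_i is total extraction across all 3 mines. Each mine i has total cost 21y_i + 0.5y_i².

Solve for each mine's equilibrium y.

75.6

A representative mine's profit is π_i = y_i(399 − Y) − 21y_i − 0.5y_i², with Y = y_i + Σ_{j≠i} y_j.
First-order condition: 378 − 3y_i − Σ_{j≠i} y_j = 0.
In a symmetric equilibrium every mine chooses the same y, so Σ_{j≠i} y_j = 2y. The condition becomes 378 − 5y = 0, giving y = 378/5 = 75.6.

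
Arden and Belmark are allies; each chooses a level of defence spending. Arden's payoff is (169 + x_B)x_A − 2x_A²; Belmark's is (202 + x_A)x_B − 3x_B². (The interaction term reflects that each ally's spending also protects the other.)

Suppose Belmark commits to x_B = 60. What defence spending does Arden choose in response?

Expanding Arden's payoff: 169x_A + x_Bx_A − 2x_A².
∂π/∂x_A = 169 + x_B − 4x_A = 0, so x_A = 42.25 + 0.25x_B.
At x_B = 60: x_A = 42.25 + 0.25·60 = 57.25.

57.25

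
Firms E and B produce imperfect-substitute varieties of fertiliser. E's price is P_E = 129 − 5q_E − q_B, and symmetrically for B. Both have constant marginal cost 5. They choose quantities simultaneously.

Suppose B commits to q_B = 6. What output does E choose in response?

Firm E's profit: π = q_E(129 − 5q_E − q_B) − 5q_E.
∂π/∂q_E = 124 − 10q_E − q_B = 0 ⇒ q_E = 12.4 − 0.1q_B.
At q_B = 6: q_E = 12.4 − 0.1·6 = 11.8.

11.8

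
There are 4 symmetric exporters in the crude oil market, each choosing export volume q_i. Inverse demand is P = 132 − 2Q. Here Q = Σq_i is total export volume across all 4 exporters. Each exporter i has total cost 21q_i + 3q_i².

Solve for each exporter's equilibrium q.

A representative exporter's profit is π_i = q_i(132 − 2Q) − 21q_i − 3q_i², with Q = q_i + Σ_{j≠i} q_j.
First-order condition: 111 − 10q_i − 2Σ_{j≠i} q_j = 0.
In a symmetric equilibrium every exporter chooses the same q, so Σ_{j≠i} q_j = 3q. The condition becomes 111 − 16q = 0, giving q = 111/16 = 6.9375.

6.9375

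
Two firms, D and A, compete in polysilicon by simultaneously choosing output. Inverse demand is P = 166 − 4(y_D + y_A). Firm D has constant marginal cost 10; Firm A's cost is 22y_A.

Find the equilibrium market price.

Firm D's profit: π = y_D(166 − 4(y_D + y_A)) − 10y_D.
∂π/∂y_D = 156 − 8y_D − 4y_A = 0, so y_D = 19.5 − 0.5y_A.
By the same steps for A: y_A = 18 − 0.5y_D.
Plugging y_A into D's best response: y_D = 19.5 − 0.5(18 − 0.5y_D) ⇒ 0.75y_D = 10.5, so y_D = 14.
Then y_A = 18 − 0.5·14 = 11.
Equilibrium price: P = 166 − 4·25 = 66.

66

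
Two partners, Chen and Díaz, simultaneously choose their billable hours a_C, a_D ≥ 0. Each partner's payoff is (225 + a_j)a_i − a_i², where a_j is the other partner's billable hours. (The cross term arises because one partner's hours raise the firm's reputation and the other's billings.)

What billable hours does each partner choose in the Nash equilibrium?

225

Chen's payoff is (225 + a_D)a_C − a_C².
∂π/∂a_C = 225 + a_D − 2a_C = 0, so a_C = 112.5 + 0.5a_D.
By symmetry a_D = a_C; substituting into the reaction function, 0.5a_C = 112.5 and a_C = 225.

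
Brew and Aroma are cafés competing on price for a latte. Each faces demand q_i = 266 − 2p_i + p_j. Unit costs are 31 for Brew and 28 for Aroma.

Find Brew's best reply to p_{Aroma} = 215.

Brew's profit: π = (p_{Brew} − 31)(266 − 2p_{Brew} + p_{Aroma}).
∂π/∂p_{Brew} = 328 − 4p_{Brew} + p_{Aroma} = 0 ⇒ p_{Brew} = 82 + 0.25p_{Aroma}.
At p_{Aroma} = 215: p_{Brew} = 82 + 0.25·215 = 135.75.

135.75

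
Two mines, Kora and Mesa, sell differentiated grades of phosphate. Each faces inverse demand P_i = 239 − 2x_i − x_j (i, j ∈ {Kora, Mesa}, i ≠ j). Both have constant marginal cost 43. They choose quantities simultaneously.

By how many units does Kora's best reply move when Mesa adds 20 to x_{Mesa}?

Mine Kora's profit: π = x_{Kora}(239 − 2x_{Kora} − x_{Mesa}) − 43x_{Kora}.
∂π/∂x_{Kora} = 196 − 4x_{Kora} − x_{Mesa} = 0 ⇒ x_{Kora} = 49 − 0.25x_{Mesa}.
The reaction-function slope is −0.25, so a 20-unit rise in x_{Mesa} moves x_{Kora} by −0.25 × 20 = −5. Kora's best response falls — the actions are strategic substitutes.

-5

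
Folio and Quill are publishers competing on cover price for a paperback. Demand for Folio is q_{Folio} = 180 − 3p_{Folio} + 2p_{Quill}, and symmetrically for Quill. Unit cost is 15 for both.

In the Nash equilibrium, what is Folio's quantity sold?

123.75

Folio's profit: π = (p_{Folio} − 15)(180 − 3p_{Folio} + 2p_{Quill}).
∂π/∂p_{Folio} = 225 − 6p_{Folio} + 2p_{Quill} = 0 ⇒ p_{Folio} = 37.5 + (1/3)p_{Quill}.
The game is symmetric, so in equilibrium p_{Quill} = p_{Folio}: the reaction function gives (2/3)p_{Folio} = 37.5, hence p_{Folio} = 56.25.
q_{Folio} = 180 − 3·56.25 + 2·56.25 = 123.75.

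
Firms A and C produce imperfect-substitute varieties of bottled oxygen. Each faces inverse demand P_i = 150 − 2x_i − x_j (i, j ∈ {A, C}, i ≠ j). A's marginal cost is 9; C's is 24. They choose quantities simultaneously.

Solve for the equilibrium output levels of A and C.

29.2, 24.2

Firm A's profit: π = x_A(150 − 2x_A − x_C) − 9x_A.
∂π/∂x_A = 141 − 4x_A − x_C = 0 ⇒ x_A = 35.25 − 0.25x_C.
Similarly x_C = 31.5 − 0.25x_A.
Plugging x_C into A's best response: x_A = 35.25 − 0.25(31.5 − 0.25x_A) ⇒ 0.9375x_A = 27.375, so x_A = 29.2.
Then x_C = 31.5 − 0.25·29.2 = 24.2.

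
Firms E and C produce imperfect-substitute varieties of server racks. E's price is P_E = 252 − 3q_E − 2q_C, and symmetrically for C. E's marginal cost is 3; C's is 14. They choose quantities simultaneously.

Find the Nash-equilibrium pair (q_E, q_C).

Firm E's profit: π = q_E(252 − 3q_E − 2q_C) − 3q_E.
∂π/∂q_E = 249 − 6q_E − 2q_C = 0 ⇒ q_E = 41.5 − (1/3)q_C.
Similarly q_C = 119/3 − (1/3)q_E.
Solving the two reaction functions simultaneously: (1 − (−1/3)(−1/3))q_E = 41.5 − (1/3)·(119/3), so (8/9)q_E = 509/18 and q_E = 31.8125.
Then q_C = 119/3 − (1/3)·31.8125 = 29.0625.

31.8125, 29.0625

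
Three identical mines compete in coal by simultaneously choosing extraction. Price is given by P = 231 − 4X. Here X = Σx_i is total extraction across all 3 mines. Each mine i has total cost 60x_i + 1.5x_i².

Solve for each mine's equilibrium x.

9

A representative mine's profit is π_i = x_i(231 − 4X) − 60x_i − 1.5x_i², with X = x_i + Σ_{j≠i} x_j.
First-order condition: 171 − 11x_i − 4Σ_{j≠i} x_j = 0.
Imposing symmetry (x_j = x for all j) turns Σ_{j≠i} x_j into 2x, so 171 = 19x and x = 9.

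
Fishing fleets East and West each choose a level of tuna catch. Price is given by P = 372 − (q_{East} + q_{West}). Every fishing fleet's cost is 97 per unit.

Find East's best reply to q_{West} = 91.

Fishing fleet East's profit: π = q_{East}(372 − (q_{East} + q_{West})) − 97q_{East}.
∂π/∂q_{East} = 275 − 2q_{East} − q_{West} = 0, so q_{East} = 137.5 − 0.5q_{West}.
At q_{West} = 91: q_{East} = 137.5 − 0.5·91 = 92.

92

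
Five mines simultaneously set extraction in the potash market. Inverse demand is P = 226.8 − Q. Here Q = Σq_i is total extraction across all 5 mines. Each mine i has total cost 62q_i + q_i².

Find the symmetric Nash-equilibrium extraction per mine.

20.6

A representative mine's profit is π_i = q_i(226.8 − Q) − 62q_i − q_i², with Q = q_i + Σ_{j≠i} q_j.
First-order condition: 164.8 − 4q_i − Σ_{j≠i} q_j = 0.
With identical mines, set every q_j = q: then 164.8 − 4q − 4q = 0, i.e. q = 164.8/8 = 20.6.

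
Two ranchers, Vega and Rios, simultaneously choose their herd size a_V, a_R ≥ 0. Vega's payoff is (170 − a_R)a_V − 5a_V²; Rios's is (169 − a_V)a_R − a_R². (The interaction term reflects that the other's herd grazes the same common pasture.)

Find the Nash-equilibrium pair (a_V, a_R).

9, 80

Expanding Vega's payoff: 170a_V − a_Ra_V − 5a_V².
∂π/∂a_V = 170 − a_R − 10a_V = 0, so a_V = 17 − 0.1a_R.
Likewise for Rios: a_R = 84.5 − 0.5a_V.
Plugging a_R into Vega's best response: a_V = 17 − 0.1(84.5 − 0.5a_V) ⇒ 0.95a_V = 8.55, so a_V = 9.
Then a_R = 84.5 − 0.5·9 = 80.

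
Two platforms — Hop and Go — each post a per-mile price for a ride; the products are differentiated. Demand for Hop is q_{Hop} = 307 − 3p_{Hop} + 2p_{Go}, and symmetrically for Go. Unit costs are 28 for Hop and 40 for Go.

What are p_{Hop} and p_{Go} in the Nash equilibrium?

Hop's profit: π = (p_{Hop} − 28)(307 − 3p_{Hop} + 2p_{Go}).
∂π/∂p_{Hop} = 391 − 6p_{Hop} + 2p_{Go} = 0 ⇒ p_{Hop} = 391/6 + (1/3)p_{Go}.
Similarly p_{Go} = 427/6 + (1/3)p_{Hop}.
Plugging p_{Go} into Hop's best response: p_{Hop} = 391/6 + (1/3)(427/6 + (1/3)p_{Hop}) ⇒ (8/9)p_{Hop} = 800/9, so p_{Hop} = 100.
Then p_{Go} = 427/6 + (1/3)·100 = 104.5.

100, 104.5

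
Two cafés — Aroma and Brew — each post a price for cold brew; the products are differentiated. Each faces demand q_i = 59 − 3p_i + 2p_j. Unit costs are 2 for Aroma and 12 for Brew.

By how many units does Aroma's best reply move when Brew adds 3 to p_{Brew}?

1

Aroma's profit: π = (p_{Aroma} − 2)(59 − 3p_{Aroma} + 2p_{Brew}).
∂π/∂p_{Aroma} = 65 − 6p_{Aroma} + 2p_{Brew} = 0 ⇒ p_{Aroma} = 65/6 + (1/3)p_{Brew}.
The reaction-function slope is 1/3, so a 3-unit rise in p_{Brew} moves p_{Aroma} by 1/3 × 3 = 1. Aroma's best response rises — the actions are strategic complements.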